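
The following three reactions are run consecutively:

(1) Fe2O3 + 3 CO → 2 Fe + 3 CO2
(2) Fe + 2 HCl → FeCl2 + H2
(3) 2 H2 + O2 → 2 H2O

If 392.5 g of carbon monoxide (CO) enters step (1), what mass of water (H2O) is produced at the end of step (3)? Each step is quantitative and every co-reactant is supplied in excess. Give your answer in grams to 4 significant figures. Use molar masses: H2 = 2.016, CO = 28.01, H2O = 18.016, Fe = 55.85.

n(CO) = 392.5 / 28.01 = 14.013 mol.
Reaction (1): CO→Fe ratio 3:2 ⇒ n(Fe) = 9.3419 mol.
Reaction (2): Fe→H2 ratio 1:1 ⇒ n(H2) = 9.3419 mol.
Reaction (3): H2→H2O ratio 2:2 ⇒ n(H2O) = 9.3419 mol.
Mass of H2O = 9.3419 × 18.016 = 168.30 g.

168.3 g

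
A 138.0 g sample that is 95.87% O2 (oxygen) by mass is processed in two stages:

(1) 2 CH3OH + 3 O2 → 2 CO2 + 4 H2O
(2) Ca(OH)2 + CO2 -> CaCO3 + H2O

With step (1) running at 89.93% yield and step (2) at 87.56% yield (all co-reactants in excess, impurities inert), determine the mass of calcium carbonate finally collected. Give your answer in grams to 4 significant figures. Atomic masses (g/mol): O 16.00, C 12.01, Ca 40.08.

Pure O2 = 138.0 × 0.9587 = 132.30 g.
M(O2) = 2(16.00) = 32.00 g/mol.
M(CaCO3) = 40.08 + 12.01 + 3(16.00) = 100.09 g/mol.
n(O2) = 132.30 / 32.00 = 4.1344 mol.
Step 1 (O2:CO2 = 3:2): theoretical n(CO2) = 2.7563 mol; at 89.93% yield, n(CO2) = 2.4787 mol.
Step 2 (CO2:CaCO3 = 1:1): theoretical n(CaCO3) = 2.4787 mol, so theoretical mass = 2.4787 × 100.09 = 248.09 g.
At 87.56% yield, actual mass of CaCO3 = 248.09 × 0.8756 = 217.23 g.

217.2 g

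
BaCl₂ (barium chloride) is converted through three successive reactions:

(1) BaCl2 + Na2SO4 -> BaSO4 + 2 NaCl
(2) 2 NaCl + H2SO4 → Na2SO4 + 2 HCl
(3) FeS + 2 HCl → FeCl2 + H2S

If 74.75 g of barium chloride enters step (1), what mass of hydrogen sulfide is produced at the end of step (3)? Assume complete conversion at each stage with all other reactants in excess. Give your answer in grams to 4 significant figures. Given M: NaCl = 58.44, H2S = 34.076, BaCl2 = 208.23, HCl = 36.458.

n(BaCl2) = 74.75 / 208.23 = 0.35898 mol.
Reaction (1): BaCl2→NaCl ratio 1:2 ⇒ n(NaCl) = 0.71796 mol.
Reaction (2): NaCl→HCl ratio 2:2 ⇒ n(HCl) = 0.71796 mol.
Reaction (3): HCl→H2S ratio 2:1 ⇒ n(H2S) = 0.35898 mol.
Mass of H2S = 0.35898 × 34.076 = 12.233 g.

12.23 g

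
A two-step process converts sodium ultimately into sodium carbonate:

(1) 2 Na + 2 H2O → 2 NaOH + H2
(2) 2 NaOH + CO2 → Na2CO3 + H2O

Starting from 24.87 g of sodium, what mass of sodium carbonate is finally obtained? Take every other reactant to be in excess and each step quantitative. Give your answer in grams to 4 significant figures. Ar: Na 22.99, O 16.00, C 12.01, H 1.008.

57.33 g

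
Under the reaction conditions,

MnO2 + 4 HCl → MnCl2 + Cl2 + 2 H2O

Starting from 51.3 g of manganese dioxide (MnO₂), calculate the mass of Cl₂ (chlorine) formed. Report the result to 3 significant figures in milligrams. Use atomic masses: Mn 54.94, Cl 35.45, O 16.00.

41800 mg

M(MnO2) = 54.94 + 2(16.00) = 86.94 g/mol.
M(Cl2) = 2(35.45) = 70.90 g/mol.
n(MnO2) = 51.30 g / 86.94 g/mol = 0.5901 mol.
From the equation the MnO2:Cl2 mole ratio is 1:1, so n(Cl2) = 0.5901 × 1/1 = 0.5901 mol.
Mass of Cl2 = 0.5901 mol × 70.90 g/mol = 41.84 g.
Converting to mg: 41.84 g = 41800 mg.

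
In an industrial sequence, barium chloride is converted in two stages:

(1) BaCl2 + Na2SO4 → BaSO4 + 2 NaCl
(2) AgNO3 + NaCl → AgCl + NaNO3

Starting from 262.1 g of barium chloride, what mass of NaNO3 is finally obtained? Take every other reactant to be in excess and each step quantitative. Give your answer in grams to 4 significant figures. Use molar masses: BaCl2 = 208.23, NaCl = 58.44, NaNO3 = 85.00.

n(BaCl2) = 262.10 / 208.23 = 1.2587 mol.
Step 1 gives a 1:2 ratio of BaCl2 to NaCl, so n(NaCl) = 2.5174 mol.
In step 2 the NaCl:NaNO3 ratio is 1:1, so n(NaNO3) = 2.5174 mol.
Mass of NaNO3 = 2.5174 × 85.00 = 213.98 g.

214.0 g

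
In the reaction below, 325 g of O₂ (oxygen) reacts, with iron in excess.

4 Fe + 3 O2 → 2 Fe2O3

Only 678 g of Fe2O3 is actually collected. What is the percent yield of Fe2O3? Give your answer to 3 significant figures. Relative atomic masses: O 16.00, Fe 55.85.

62.7 %

M(O2) = 2(16.00) = 32.00 g/mol.
M(Fe2O3) = 2(55.85) + 3(16.00) = 159.70 g/mol.
n(O2) = 325.0 g / 32.00 g/mol = 10.16 mol.
From the equation the O2:Fe2O3 mole ratio is 3:2, so n(Fe2O3) = 10.16 × 2/3 = 6.771 mol.
Mass of Fe2O3 = 6.771 mol × 159.70 g/mol = 1081 g.
This is the theoretical yield. Percent yield = 678 g / 1081 g × 100% = 62.70%.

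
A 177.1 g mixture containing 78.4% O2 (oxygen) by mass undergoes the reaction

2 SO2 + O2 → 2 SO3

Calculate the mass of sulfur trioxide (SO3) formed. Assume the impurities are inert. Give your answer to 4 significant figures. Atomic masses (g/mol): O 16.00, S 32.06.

Mass of pure O2 = 177.1 g × 0.784 = 138.85 g.
M(O2) = 2(16.00) = 32.00 g/mol.
M(SO3) = 32.06 + 3(16.00) = 80.06 g/mol.
n(O2) = 138.85 g / 32.00 g/mol = 4.3390 mol.
From the equation the O2:SO3 mole ratio is 1:2, so n(SO3) = 4.3390 × 2/1 = 8.6779 mol.
Mass of SO3 = 8.6779 mol × 80.06 g/mol = 694.75 g.

694.8 g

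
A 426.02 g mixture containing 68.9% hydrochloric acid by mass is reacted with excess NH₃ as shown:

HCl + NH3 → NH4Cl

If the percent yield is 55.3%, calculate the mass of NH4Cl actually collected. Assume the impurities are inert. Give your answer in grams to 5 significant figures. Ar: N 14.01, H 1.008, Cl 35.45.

238.16 g

Pure HCl available = 426.02 g × 0.689 = 293.528 g.
M(HCl) = 1.008 + 35.45 = 36.458 g/mol.
M(NH4Cl) = 14.01 + 4(1.008) + 35.45 = 53.492 g/mol.
n(HCl) = 293.528 g / 36.458 g/mol = 8.05112 mol.
From the equation the HCl:NH4Cl mole ratio is 1:1, so n(NH4Cl) = 8.05112 × 1/1 = 8.05112 mol.
Mass of NH4Cl = 8.05112 mol × 53.492 g/mol = 430.671 g.
Actual mass collected = 430.671 g × 0.553 = 238.161 g.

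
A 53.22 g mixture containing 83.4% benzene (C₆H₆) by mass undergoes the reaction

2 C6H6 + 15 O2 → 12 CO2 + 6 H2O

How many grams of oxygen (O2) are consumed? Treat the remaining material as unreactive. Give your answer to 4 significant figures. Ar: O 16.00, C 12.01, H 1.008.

136.4 g

Mass of pure C6H6 = 53.22 g × 0.834 = 44.385 g.
M(C6H6) = 6(12.01) + 6(1.008) = 78.108 g/mol.
M(O2) = 2(16.00) = 32.00 g/mol.
n(C6H6) = 44.385 g / 78.108 g/mol = 0.56826 mol.
From the equation the C6H6:O2 mole ratio is 2:15, so n(O2) = 0.56826 × 15/2 = 4.2619 mol.
Mass of O2 = 4.2619 mol × 32.00 g/mol = 136.38 g.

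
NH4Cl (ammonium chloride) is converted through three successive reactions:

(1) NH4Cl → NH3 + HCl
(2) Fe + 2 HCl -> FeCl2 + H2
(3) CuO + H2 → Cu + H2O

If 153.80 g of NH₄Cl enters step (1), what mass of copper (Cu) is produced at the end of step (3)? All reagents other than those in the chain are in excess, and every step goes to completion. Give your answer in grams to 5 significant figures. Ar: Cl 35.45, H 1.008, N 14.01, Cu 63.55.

91.359 g

M(NH4Cl) = 14.01 + 4(1.008) + 35.45 = 53.492 g/mol.
M(Cu) = 63.55 g/mol.
n(NH4Cl) = 153.80 / 53.492 = 2.87520 mol.
Reaction (1): NH4Cl→HCl ratio 1:1 ⇒ n(HCl) = 2.87520 mol.
Reaction (2): HCl→H2 ratio 2:1 ⇒ n(H2) = 1.43760 mol.
Reaction (3): H2→Cu ratio 1:1 ⇒ n(Cu) = 1.43760 mol.
Mass of Cu = 1.43760 × 63.55 = 91.3594 g.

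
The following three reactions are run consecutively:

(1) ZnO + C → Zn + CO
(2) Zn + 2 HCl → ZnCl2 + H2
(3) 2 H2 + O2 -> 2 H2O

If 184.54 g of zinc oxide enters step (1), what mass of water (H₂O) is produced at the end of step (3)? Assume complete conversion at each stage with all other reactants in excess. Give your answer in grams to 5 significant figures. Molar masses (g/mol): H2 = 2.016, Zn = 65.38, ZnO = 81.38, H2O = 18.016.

40.854 g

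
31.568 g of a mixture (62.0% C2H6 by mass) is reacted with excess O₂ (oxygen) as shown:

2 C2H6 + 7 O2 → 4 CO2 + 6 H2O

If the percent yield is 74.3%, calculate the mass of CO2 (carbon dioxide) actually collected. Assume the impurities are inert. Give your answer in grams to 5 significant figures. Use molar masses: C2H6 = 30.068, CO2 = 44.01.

42.570 g

Pure C2H6 available = 31.568 g × 0.620 = 19.5722 g.
n(C2H6) = 19.5722 g / 30.068 g/mol = 0.650930 mol.
From the equation the C2H6:CO2 mole ratio is 2:4, so n(CO2) = 0.650930 × 4/2 = 1.30186 mol.
Mass of CO2 = 1.30186 mol × 44.01 g/mol = 57.2948 g.
Actual mass collected = 57.2948 g × 0.743 = 42.5701 g.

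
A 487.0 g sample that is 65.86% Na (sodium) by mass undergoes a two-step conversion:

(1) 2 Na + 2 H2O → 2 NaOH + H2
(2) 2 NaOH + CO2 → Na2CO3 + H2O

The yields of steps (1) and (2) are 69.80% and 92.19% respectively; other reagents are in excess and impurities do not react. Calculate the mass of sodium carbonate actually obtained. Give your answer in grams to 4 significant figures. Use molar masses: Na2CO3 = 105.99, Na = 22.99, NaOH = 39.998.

475.8 g

Pure Na = 487.0 × 0.6586 = 320.74 g.
n(Na) = 320.74 / 22.99 = 13.951 mol.
Step 1 (Na:NaOH = 2:2): theoretical n(NaOH) = 13.951 mol; at 69.80% yield, n(NaOH) = 9.7379 mol.
Step 2 (NaOH:Na2CO3 = 2:1): theoretical n(Na2CO3) = 4.8690 mol, so theoretical mass = 4.8690 × 105.99 = 516.06 g.
At 92.19% yield, actual mass of Na2CO3 = 516.06 × 0.9219 = 475.76 g.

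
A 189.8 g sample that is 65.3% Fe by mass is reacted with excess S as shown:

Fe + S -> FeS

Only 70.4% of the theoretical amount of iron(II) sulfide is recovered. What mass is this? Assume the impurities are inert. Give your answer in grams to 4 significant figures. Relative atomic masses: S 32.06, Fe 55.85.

Pure Fe available = 189.8 g × 0.653 = 123.94 g.
M(Fe) = 55.85 g/mol.
M(FeS) = 55.85 + 32.06 = 87.91 g/mol.
n(Fe) = 123.94 g / 55.85 g/mol = 2.2191 mol.
From the equation the Fe:FeS mole ratio is 1:1, so n(FeS) = 2.2191 × 1/1 = 2.2191 mol.
Mass of FeS = 2.2191 mol × 87.91 g/mol = 195.09 g.
Actual mass collected = 195.09 g × 0.704 = 137.34 g.

137.3 g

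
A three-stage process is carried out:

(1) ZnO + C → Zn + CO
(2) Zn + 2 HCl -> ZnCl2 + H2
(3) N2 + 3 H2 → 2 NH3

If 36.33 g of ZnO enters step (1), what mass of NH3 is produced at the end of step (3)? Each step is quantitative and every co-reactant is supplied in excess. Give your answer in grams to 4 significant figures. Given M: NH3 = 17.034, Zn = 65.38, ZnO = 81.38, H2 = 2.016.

5.070 g

n(ZnO) = 36.33 / 81.38 = 0.44642 mol.
Reaction (1): ZnO→Zn ratio 1:1 ⇒ n(Zn) = 0.44642 mol.
Reaction (2): Zn→H2 ratio 1:1 ⇒ n(H2) = 0.44642 mol.
Reaction (3): H2→NH3 ratio 3:2 ⇒ n(NH3) = 0.29762 mol.
Mass of NH3 = 0.29762 × 17.034 = 5.0696 g.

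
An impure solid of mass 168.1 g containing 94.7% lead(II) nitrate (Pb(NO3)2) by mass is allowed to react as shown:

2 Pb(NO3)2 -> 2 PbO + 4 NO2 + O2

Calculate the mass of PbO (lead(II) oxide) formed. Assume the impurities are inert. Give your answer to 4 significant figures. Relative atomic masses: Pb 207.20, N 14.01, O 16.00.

Mass of pure Pb(NO3)2 = 168.1 g × 0.947 = 159.19 g.
M(Pb(NO3)2) = 207.20 + 2(14.01) + 6(16.00) = 331.22 g/mol.
M(PbO) = 207.20 + 16.00 = 223.20 g/mol.
n(Pb(NO3)2) = 159.19 g / 331.22 g/mol = 0.48062 mol.
From the equation the Pb(NO3)2:PbO mole ratio is 2:2, so n(PbO) = 0.48062 × 2/2 = 0.48062 mol.
Mass of PbO = 0.48062 mol × 223.20 g/mol = 107.27 g.

107.3 g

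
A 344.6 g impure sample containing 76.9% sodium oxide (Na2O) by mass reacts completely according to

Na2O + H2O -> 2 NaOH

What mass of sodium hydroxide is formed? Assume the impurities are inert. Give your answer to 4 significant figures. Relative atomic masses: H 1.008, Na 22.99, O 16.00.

342.0 g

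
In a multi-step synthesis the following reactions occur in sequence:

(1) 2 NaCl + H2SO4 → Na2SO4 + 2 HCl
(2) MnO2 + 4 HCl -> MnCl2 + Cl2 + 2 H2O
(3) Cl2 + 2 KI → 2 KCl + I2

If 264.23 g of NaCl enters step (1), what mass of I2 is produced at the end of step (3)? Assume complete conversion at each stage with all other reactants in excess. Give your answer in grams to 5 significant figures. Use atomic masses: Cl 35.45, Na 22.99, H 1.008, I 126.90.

286.88 g

M(NaCl) = 22.99 + 35.45 = 58.44 g/mol.
M(I2) = 2(126.90) = 253.80 g/mol.
n(NaCl) = 264.23 / 58.44 = 4.52139 mol.
Reaction (1): NaCl→HCl ratio 2:2 ⇒ n(HCl) = 4.52139 mol.
Reaction (2): HCl→Cl2 ratio 4:1 ⇒ n(Cl2) = 1.13035 mol.
Reaction (3): Cl2→I2 ratio 1:1 ⇒ n(I2) = 1.13035 mol.
Mass of I2 = 1.13035 × 253.80 = 286.882 g.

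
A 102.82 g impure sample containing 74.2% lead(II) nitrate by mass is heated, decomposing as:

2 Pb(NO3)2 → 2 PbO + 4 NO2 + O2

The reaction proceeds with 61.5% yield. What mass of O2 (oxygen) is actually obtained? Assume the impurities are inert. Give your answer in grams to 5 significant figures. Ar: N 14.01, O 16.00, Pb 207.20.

Pure Pb(NO3)2 available = 102.82 g × 0.742 = 76.2924 g.
M(Pb(NO3)2) = 207.20 + 2(14.01) + 6(16.00) = 331.22 g/mol.
M(O2) = 2(16.00) = 32.00 g/mol.
n(Pb(NO3)2) = 76.2924 g / 331.22 g/mol = 0.230338 mol.
From the equation the Pb(NO3)2:O2 mole ratio is 2:1, so n(O2) = 0.230338 × 1/2 = 0.115169 mol.
Mass of O2 = 0.115169 mol × 32.00 g/mol = 3.68540 g.
Actual mass collected = 3.68540 g × 0.615 = 2.26652 g.

2.2665 g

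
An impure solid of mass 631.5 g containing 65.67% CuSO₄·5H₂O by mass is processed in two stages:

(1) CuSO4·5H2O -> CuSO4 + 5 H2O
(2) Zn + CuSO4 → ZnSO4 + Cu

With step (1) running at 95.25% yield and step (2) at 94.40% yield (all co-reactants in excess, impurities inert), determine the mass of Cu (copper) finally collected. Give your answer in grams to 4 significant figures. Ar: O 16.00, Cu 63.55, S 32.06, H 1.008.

Pure CuSO4·5H2O = 631.5 × 0.6567 = 414.71 g.
M(CuSO4·5H2O) = 63.55 + 32.06 + 9(16.00) + 10(1.008) = 249.69 g/mol.
M(Cu) = 63.55 g/mol.
n(CuSO4·5H2O) = 414.71 / 249.69 = 1.6609 mol.
Step 1 (CuSO4·5H2O:CuSO4 = 1:1): theoretical n(CuSO4) = 1.6609 mol; at 95.25% yield, n(CuSO4) = 1.5820 mol.
Step 2 (CuSO4:Cu = 1:1): theoretical n(Cu) = 1.5820 mol, so theoretical mass = 1.5820 × 63.55 = 100.54 g.
At 94.40% yield, actual mass of Cu = 100.54 × 0.9440 = 94.906 g.

94.91 g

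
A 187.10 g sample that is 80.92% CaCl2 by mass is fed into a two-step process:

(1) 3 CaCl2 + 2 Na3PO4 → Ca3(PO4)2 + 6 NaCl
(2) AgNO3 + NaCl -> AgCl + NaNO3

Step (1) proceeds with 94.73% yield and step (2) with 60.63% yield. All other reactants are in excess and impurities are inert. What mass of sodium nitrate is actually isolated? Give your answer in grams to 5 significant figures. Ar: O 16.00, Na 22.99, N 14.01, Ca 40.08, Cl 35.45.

133.20 g

Pure CaCl2 = 187.10 × 0.8092 = 151.401 g.
M(CaCl2) = 40.08 + 2(35.45) = 110.98 g/mol.
M(NaNO3) = 22.99 + 14.01 + 3(16.00) = 85.00 g/mol.
n(CaCl2) = 151.401 / 110.98 = 1.36422 mol.
Step 1 (CaCl2:NaCl = 3:6): theoretical n(NaCl) = 2.72844 mol; at 94.73% yield, n(NaCl) = 2.58465 mol.
Step 2 (NaCl:NaNO3 = 1:1): theoretical n(NaNO3) = 2.58465 mol, so theoretical mass = 2.58465 × 85.00 = 219.696 g.
At 60.63% yield, actual mass of NaNO3 = 219.696 × 0.6063 = 133.201 g.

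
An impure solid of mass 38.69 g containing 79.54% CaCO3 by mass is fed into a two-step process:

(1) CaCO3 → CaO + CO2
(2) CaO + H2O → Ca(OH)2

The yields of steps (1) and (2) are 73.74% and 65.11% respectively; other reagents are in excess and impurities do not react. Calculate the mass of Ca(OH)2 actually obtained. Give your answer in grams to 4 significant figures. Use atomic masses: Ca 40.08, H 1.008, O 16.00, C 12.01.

10.94 g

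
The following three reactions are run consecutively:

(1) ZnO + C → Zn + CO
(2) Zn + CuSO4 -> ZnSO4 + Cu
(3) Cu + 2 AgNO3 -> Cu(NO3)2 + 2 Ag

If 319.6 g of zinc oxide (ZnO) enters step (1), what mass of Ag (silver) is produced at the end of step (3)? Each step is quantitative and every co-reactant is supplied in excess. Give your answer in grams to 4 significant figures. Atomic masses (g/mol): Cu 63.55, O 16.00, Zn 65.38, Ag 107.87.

M(ZnO) = 65.38 + 16.00 = 81.38 g/mol.
M(Ag) = 107.87 g/mol.
n(ZnO) = 319.6 / 81.38 = 3.9273 mol.
Reaction (1): ZnO→Zn ratio 1:1 ⇒ n(Zn) = 3.9273 mol.
Reaction (2): Zn→Cu ratio 1:1 ⇒ n(Cu) = 3.9273 mol.
Reaction (3): Cu→Ag ratio 1:2 ⇒ n(Ag) = 7.8545 mol.
Mass of Ag = 7.8545 × 107.87 = 847.27 g.

847.3 g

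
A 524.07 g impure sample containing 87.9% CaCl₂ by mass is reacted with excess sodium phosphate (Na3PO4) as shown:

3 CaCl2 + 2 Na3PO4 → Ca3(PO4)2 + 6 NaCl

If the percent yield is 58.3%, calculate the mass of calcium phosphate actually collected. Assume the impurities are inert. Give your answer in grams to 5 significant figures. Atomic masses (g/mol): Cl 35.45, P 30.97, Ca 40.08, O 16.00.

Pure CaCl2 available = 524.07 g × 0.879 = 460.658 g.
M(CaCl2) = 40.08 + 2(35.45) = 110.98 g/mol.
M(Ca3(PO4)2) = 3(40.08) + 2(30.97) + 8(16.00) = 310.18 g/mol.
n(CaCl2) = 460.658 g / 110.98 g/mol = 4.15082 mol.
From the equation the CaCl2:Ca3(PO4)2 mole ratio is 3:1, so n(Ca3(PO4)2) = 4.15082 × 1/3 = 1.38361 mol.
Mass of Ca3(PO4)2 = 1.38361 mol × 310.18 g/mol = 429.167 g.
Actual mass collected = 429.167 g × 0.583 = 250.204 g.

250.20 g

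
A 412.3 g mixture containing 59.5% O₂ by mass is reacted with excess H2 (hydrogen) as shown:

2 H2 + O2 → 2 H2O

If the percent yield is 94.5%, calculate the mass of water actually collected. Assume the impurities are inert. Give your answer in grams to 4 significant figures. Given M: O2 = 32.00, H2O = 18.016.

Pure O2 available = 412.3 g × 0.595 = 245.32 g.
n(O2) = 245.32 g / 32.00 g/mol = 7.6662 mol.
From the equation the O2:H2O mole ratio is 1:2, so n(H2O) = 7.6662 × 2/1 = 15.332 mol.
Mass of H2O = 15.332 mol × 18.016 g/mol = 276.23 g.
Actual mass collected = 276.23 g × 0.945 = 261.04 g.

261.0 g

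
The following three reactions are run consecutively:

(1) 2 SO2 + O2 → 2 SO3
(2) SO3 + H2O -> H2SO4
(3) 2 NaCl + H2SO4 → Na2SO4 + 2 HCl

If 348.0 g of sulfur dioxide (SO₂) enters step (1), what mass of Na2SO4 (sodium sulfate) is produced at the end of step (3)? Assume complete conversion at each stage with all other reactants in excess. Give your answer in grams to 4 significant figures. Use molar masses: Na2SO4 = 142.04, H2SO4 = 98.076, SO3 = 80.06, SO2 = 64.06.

771.6 g

n(SO2) = 348.0 / 64.06 = 5.4324 mol.
Reaction (1): SO2→SO3 ratio 2:2 ⇒ n(SO3) = 5.4324 mol.
Reaction (2): SO3→H2SO4 ratio 1:1 ⇒ n(H2SO4) = 5.4324 mol.
Reaction (3): H2SO4→Na2SO4 ratio 1:1 ⇒ n(Na2SO4) = 5.4324 mol.
Mass of Na2SO4 = 5.4324 × 142.04 = 771.62 g.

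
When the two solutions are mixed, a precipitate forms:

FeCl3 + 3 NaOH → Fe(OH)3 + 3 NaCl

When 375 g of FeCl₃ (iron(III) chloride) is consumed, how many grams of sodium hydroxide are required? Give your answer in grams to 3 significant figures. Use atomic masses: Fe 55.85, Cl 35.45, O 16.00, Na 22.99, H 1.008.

277 g

M(FeCl3) = 55.85 + 3(35.45) = 162.20 g/mol.
M(NaOH) = 22.99 + 16.00 + 1.008 = 39.998 g/mol.
n(FeCl3) = 375.0 g / 162.20 g/mol = 2.312 mol.
From the equation the FeCl3:NaOH mole ratio is 1:3, so n(NaOH) = 2.312 × 3/1 = 6.936 mol.
Mass of NaOH = 6.936 mol × 39.998 g/mol = 277.4 g.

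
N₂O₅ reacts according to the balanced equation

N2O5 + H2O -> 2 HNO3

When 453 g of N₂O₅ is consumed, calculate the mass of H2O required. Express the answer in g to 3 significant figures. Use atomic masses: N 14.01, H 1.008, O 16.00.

M(N2O5) = 2(14.01) + 5(16.00) = 108.02 g/mol.
M(H2O) = 2(1.008) + 16.00 = 18.016 g/mol.
n(N2O5) = 453.0 g / 108.02 g/mol = 4.194 mol.
From the equation the N2O5:H2O mole ratio is 1:1, so n(H2O) = 4.194 × 1/1 = 4.194 mol.
Mass of H2O = 4.194 mol × 18.016 g/mol = 75.55 g.

75.6 g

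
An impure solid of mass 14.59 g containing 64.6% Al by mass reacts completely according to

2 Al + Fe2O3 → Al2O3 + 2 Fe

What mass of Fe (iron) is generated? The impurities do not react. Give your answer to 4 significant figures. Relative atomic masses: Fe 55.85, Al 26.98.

19.51 g

Mass of pure Al = 14.59 g × 0.646 = 9.4251 g.
M(Al) = 26.98 g/mol.
M(Fe) = 55.85 g/mol.
n(Al) = 9.4251 g / 26.98 g/mol = 0.34934 mol.
From the equation the Al:Fe mole ratio is 2:2, so n(Fe) = 0.34934 × 2/2 = 0.34934 mol.
Mass of Fe = 0.34934 mol × 55.85 g/mol = 19.511 g.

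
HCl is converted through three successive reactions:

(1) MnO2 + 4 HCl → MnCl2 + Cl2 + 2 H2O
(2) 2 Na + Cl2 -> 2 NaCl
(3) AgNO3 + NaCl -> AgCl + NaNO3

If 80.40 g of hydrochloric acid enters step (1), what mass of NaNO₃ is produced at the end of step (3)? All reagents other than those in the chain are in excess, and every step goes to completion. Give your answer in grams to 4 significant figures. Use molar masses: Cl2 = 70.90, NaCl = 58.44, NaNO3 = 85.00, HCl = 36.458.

93.72 g

n(HCl) = 80.40 / 36.458 = 2.2053 mol.
Reaction (1): HCl→Cl2 ratio 4:1 ⇒ n(Cl2) = 0.55132 mol.
Reaction (2): Cl2→NaCl ratio 1:2 ⇒ n(NaCl) = 1.1026 mol.
Reaction (3): NaCl→NaNO3 ratio 1:1 ⇒ n(NaNO3) = 1.1026 mol.
Mass of NaNO3 = 1.1026 × 85.00 = 93.724 g.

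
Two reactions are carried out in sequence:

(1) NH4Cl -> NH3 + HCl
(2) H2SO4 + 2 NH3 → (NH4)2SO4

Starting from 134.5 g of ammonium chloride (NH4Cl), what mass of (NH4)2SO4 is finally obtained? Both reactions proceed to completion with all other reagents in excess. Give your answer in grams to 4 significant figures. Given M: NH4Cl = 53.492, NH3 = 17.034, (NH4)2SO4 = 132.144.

166.1 g

n(NH4Cl) = 134.50 / 53.492 = 2.5144 mol.
Step 1 gives a 1:1 ratio of NH4Cl to NH3, so n(NH3) = 2.5144 mol.
In step 2 the NH3:(NH4)2SO4 ratio is 2:1, so n((NH4)2SO4) = 1.2572 mol.
Mass of (NH4)2SO4 = 1.2572 × 132.144 = 166.13 g.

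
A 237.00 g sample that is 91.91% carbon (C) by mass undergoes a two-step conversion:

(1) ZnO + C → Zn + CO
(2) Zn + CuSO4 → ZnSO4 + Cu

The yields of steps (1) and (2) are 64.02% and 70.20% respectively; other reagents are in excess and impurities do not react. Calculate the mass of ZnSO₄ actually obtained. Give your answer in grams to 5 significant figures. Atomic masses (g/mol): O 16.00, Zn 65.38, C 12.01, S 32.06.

Pure C = 237.00 × 0.9191 = 217.827 g.
M(C) = 12.01 g/mol.
M(ZnSO4) = 65.38 + 32.06 + 4(16.00) = 161.44 g/mol.
n(C) = 217.827 / 12.01 = 18.1371 mol.
Step 1 (C:Zn = 1:1): theoretical n(Zn) = 18.1371 mol; at 64.02% yield, n(Zn) = 11.6114 mol.
Step 2 (Zn:ZnSO4 = 1:1): theoretical n(ZnSO4) = 11.6114 mol, so theoretical mass = 11.6114 × 161.44 = 1874.54 g.
At 70.20% yield, actual mass of ZnSO4 = 1874.54 × 0.7020 = 1315.93 g.

1315.9 g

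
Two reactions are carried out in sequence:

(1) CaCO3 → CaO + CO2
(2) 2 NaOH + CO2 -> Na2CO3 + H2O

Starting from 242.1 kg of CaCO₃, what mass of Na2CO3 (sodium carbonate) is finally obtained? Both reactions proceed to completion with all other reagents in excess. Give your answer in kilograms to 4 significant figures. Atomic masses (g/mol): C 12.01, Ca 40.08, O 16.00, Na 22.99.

256.4 kg

M(CaCO3) = 40.08 + 12.01 + 3(16.00) = 100.09 g/mol.
M(Na2CO3) = 2(22.99) + 12.01 + 3(16.00) = 105.99 g/mol.
242.1 kg = 242100 g.
n(CaCO3) = 242100 / 100.09 = 2418.8 mol.
Step 1 gives a 1:1 ratio of CaCO3 to CO2, so n(CO2) = 2418.8 mol.
In step 2 the CO2:Na2CO3 ratio is 1:1, so n(Na2CO3) = 2418.8 mol.
Mass of Na2CO3 = 2418.8 × 105.99 = 256370 g = 256.4 kg.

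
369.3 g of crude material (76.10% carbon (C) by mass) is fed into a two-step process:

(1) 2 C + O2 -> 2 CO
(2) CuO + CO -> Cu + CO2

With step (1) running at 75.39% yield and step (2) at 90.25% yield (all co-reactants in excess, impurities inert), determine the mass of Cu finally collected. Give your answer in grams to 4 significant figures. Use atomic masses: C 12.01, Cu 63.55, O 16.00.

1012 g

Pure C = 369.3 × 0.7610 = 281.04 g.
M(C) = 12.01 g/mol.
M(Cu) = 63.55 g/mol.
n(C) = 281.04 / 12.01 = 23.400 mol.
Step 1 (C:CO = 2:2): theoretical n(CO) = 23.400 mol; at 75.39% yield, n(CO) = 17.641 mol.
Step 2 (CO:Cu = 1:1): theoretical n(Cu) = 17.641 mol, so theoretical mass = 17.641 × 63.55 = 1121.1 g.
At 90.25% yield, actual mass of Cu = 1121.1 × 0.9025 = 1011.8 g.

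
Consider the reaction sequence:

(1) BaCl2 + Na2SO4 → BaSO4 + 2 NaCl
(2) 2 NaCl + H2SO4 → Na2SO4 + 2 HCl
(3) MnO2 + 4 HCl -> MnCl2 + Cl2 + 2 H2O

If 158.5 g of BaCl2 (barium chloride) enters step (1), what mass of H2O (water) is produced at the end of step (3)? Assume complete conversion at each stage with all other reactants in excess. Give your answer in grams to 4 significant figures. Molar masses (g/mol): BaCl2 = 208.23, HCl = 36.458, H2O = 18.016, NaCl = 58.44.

n(BaCl2) = 158.5 / 208.23 = 0.76118 mol.
Reaction (1): BaCl2→NaCl ratio 1:2 ⇒ n(NaCl) = 1.5224 mol.
Reaction (2): NaCl→HCl ratio 2:2 ⇒ n(HCl) = 1.5224 mol.
Reaction (3): HCl→H2O ratio 4:2 ⇒ n(H2O) = 0.76118 mol.
Mass of H2O = 0.76118 × 18.016 = 13.713 g.

13.71 g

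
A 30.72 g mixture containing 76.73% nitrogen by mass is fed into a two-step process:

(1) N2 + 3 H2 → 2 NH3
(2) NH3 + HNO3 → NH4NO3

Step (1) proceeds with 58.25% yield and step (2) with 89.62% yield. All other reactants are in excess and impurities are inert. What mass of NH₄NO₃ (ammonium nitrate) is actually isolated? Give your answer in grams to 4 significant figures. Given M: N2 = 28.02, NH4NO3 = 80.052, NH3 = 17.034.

70.31 g

Pure N2 = 30.72 × 0.7673 = 23.571 g.
n(N2) = 23.571 / 28.02 = 0.84124 mol.
Step 1 (N2:NH3 = 1:2): theoretical n(NH3) = 1.6825 mol; at 58.25% yield, n(NH3) = 0.98004 mol.
Step 2 (NH3:NH4NO3 = 1:1): theoretical n(NH4NO3) = 0.98004 mol, so theoretical mass = 0.98004 × 80.052 = 78.454 g.
At 89.62% yield, actual mass of NH4NO3 = 78.454 × 0.8962 = 70.311 g.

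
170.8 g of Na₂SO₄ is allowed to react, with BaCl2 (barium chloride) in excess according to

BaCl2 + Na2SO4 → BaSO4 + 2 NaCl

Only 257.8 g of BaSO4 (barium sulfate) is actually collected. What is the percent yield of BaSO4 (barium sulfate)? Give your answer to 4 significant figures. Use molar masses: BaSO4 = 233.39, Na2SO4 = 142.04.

n(Na2SO4) = 170.80 g / 142.04 g/mol = 1.2025 mol.
From the equation the Na2SO4:BaSO4 mole ratio is 1:1, so n(BaSO4) = 1.2025 × 1/1 = 1.2025 mol.
Mass of BaSO4 = 1.2025 mol × 233.39 g/mol = 280.65 g.
This is the theoretical yield. Percent yield = 257.8 g / 280.65 g × 100% = 91.859%.

91.86 %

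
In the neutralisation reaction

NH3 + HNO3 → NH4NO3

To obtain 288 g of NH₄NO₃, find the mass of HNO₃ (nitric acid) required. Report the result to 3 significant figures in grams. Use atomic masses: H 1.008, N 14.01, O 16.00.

M(NH4NO3) = 2(14.01) + 4(1.008) + 3(16.00) = 80.052 g/mol.
M(HNO3) = 1.008 + 14.01 + 3(16.00) = 63.018 g/mol.
n(NH4NO3) = 288.0 g / 80.052 g/mol = 3.598 mol.
From the equation the NH4NO3:HNO3 mole ratio is 1:1, so n(HNO3) = 3.598 × 1/1 = 3.598 mol.
Mass of HNO3 = 3.598 mol × 63.018 g/mol = 226.7 g.

227 g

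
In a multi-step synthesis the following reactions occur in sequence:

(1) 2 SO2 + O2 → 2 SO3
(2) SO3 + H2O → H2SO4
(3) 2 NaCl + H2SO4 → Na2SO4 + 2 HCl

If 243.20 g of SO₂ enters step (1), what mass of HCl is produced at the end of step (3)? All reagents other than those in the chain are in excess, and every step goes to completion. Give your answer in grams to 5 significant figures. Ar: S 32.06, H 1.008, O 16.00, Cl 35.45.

276.82 g

M(SO2) = 32.06 + 2(16.00) = 64.06 g/mol.
M(HCl) = 1.008 + 35.45 = 36.458 g/mol.
n(SO2) = 243.20 / 64.06 = 3.79644 mol.
Reaction (1): SO2→SO3 ratio 2:2 ⇒ n(SO3) = 3.79644 mol.
Reaction (2): SO3→H2SO4 ratio 1:1 ⇒ n(H2SO4) = 3.79644 mol.
Reaction (3): H2SO4→HCl ratio 1:2 ⇒ n(HCl) = 7.59288 mol.
Mass of HCl = 7.59288 × 36.458 = 276.821 g.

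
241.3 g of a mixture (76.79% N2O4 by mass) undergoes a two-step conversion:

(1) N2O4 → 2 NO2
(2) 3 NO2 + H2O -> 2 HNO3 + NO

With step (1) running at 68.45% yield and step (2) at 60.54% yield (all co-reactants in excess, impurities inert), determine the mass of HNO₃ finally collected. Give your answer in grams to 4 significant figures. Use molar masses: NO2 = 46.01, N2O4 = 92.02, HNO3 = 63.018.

70.11 g

Pure N2O4 = 241.3 × 0.7679 = 185.29 g.
n(N2O4) = 185.29 / 92.02 = 2.0136 mol.
Step 1 (N2O4:NO2 = 1:2): theoretical n(NO2) = 4.0273 mol; at 68.45% yield, n(NO2) = 2.7567 mol.
Step 2 (NO2:HNO3 = 3:2): theoretical n(HNO3) = 1.8378 mol, so theoretical mass = 1.8378 × 63.018 = 115.81 g.
At 60.54% yield, actual mass of HNO3 = 115.81 × 0.6054 = 70.113 g.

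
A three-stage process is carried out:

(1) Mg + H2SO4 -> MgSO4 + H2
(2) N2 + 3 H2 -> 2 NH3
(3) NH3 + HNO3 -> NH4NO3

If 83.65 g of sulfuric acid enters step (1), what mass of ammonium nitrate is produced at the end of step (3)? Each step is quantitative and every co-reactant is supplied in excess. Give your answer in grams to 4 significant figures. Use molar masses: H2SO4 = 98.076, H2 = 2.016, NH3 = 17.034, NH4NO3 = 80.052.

45.52 g

n(H2SO4) = 83.65 / 98.076 = 0.85291 mol.
Reaction (1): H2SO4→H2 ratio 1:1 ⇒ n(H2) = 0.85291 mol.
Reaction (2): H2→NH3 ratio 3:2 ⇒ n(NH3) = 0.56861 mol.
Reaction (3): NH3→NH4NO3 ratio 1:1 ⇒ n(NH4NO3) = 0.56861 mol.
Mass of NH4NO3 = 0.56861 × 80.052 = 45.518 g.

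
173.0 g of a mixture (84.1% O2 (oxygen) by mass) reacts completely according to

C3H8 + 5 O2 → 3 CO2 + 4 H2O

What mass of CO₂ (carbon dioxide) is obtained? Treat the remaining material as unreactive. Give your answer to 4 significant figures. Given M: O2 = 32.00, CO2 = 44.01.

120.1 g

Mass of pure O2 = 173.0 g × 0.841 = 145.49 g.
n(O2) = 145.49 g / 32.00 g/mol = 4.5467 mol.
From the equation the O2:CO2 mole ratio is 5:3, so n(CO2) = 4.5467 × 3/5 = 2.7280 mol.
Mass of CO2 = 2.7280 mol × 44.01 g/mol = 120.06 g.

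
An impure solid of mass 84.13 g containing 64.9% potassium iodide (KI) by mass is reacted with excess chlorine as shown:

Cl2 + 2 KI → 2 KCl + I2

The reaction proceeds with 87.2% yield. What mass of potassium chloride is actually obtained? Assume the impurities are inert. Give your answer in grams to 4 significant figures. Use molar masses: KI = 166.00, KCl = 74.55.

21.38 g

Pure KI available = 84.13 g × 0.649 = 54.600 g.
n(KI) = 54.600 g / 166.00 g/mol = 0.32892 mol.
From the equation the KI:KCl mole ratio is 2:2, so n(KCl) = 0.32892 × 2/2 = 0.32892 mol.
Mass of KCl = 0.32892 mol × 74.55 g/mol = 24.521 g.
Actual mass collected = 24.521 g × 0.872 = 21.382 g.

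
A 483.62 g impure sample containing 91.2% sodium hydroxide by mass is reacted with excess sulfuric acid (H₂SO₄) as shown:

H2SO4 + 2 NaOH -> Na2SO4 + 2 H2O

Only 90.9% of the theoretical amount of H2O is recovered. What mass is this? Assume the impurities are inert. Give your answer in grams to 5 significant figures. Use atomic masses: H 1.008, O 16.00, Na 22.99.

180.59 g

Pure NaOH available = 483.62 g × 0.912 = 441.061 g.
M(NaOH) = 22.99 + 16.00 + 1.008 = 39.998 g/mol.
M(H2O) = 2(1.008) + 16.00 = 18.016 g/mol.
n(NaOH) = 441.061 g / 39.998 g/mol = 11.0271 mol.
From the equation the NaOH:H2O mole ratio is 2:2, so n(H2O) = 11.0271 × 2/2 = 11.0271 mol.
Mass of H2O = 11.0271 mol × 18.016 g/mol = 198.664 g.
Actual mass collected = 198.664 g × 0.909 = 180.586 g.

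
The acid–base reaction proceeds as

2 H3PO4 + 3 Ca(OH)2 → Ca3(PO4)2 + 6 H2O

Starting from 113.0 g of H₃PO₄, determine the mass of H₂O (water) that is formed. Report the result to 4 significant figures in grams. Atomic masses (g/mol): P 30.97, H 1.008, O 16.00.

M(H3PO4) = 3(1.008) + 30.97 + 4(16.00) = 97.994 g/mol.
M(H2O) = 2(1.008) + 16.00 = 18.016 g/mol.
n(H3PO4) = 113.00 g / 97.994 g/mol = 1.1531 mol.
From the equation the H3PO4:H2O mole ratio is 2:6, so n(H2O) = 1.1531 × 6/2 = 3.4594 mol.
Mass of H2O = 3.4594 mol × 18.016 g/mol = 62.324 g.

62.32 g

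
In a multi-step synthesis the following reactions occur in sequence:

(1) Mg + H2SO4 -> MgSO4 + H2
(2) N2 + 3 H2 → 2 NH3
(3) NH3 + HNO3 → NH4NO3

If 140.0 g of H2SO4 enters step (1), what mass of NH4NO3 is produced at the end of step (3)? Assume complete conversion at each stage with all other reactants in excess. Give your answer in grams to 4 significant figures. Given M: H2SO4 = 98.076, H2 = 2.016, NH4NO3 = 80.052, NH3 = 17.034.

76.18 g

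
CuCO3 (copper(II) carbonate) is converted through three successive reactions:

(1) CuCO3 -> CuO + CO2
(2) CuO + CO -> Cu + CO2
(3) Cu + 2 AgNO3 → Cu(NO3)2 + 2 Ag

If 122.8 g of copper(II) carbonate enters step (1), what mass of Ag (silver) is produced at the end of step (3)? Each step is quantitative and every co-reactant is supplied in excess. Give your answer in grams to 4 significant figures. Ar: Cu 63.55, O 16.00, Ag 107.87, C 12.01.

214.4 g

M(CuCO3) = 63.55 + 12.01 + 3(16.00) = 123.56 g/mol.
M(Ag) = 107.87 g/mol.
n(CuCO3) = 122.8 / 123.56 = 0.99385 mol.
Reaction (1): CuCO3→CuO ratio 1:1 ⇒ n(CuO) = 0.99385 mol.
Reaction (2): CuO→Cu ratio 1:1 ⇒ n(Cu) = 0.99385 mol.
Reaction (3): Cu→Ag ratio 1:2 ⇒ n(Ag) = 1.9877 mol.
Mass of Ag = 1.9877 × 107.87 = 214.41 g.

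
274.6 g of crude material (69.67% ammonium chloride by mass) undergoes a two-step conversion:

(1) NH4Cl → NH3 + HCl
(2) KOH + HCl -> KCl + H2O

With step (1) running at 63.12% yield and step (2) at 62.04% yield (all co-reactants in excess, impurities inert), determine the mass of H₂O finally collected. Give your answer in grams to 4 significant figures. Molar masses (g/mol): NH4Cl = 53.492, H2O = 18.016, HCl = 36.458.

25.23 g

Pure NH4Cl = 274.6 × 0.6967 = 191.31 g.
n(NH4Cl) = 191.31 / 53.492 = 3.5765 mol.
Step 1 (NH4Cl:HCl = 1:1): theoretical n(HCl) = 3.5765 mol; at 63.12% yield, n(HCl) = 2.2575 mol.
Step 2 (HCl:H2O = 1:1): theoretical n(H2O) = 2.2575 mol, so theoretical mass = 2.2575 × 18.016 = 40.671 g.
At 62.04% yield, actual mass of H2O = 40.671 × 0.6204 = 25.232 g.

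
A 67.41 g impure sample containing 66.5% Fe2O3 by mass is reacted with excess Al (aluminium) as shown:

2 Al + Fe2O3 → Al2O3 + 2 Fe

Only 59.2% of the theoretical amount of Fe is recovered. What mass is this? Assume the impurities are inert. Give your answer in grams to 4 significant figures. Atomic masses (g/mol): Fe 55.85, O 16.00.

18.56 g

Pure Fe2O3 available = 67.41 g × 0.665 = 44.828 g.
M(Fe2O3) = 2(55.85) + 3(16.00) = 159.70 g/mol.
M(Fe) = 55.85 g/mol.
n(Fe2O3) = 44.828 g / 159.70 g/mol = 0.28070 mol.
From the equation the Fe2O3:Fe mole ratio is 1:2, so n(Fe) = 0.28070 × 2/1 = 0.56140 mol.
Mass of Fe = 0.56140 mol × 55.85 g/mol = 31.354 g.
Actual mass collected = 31.354 g × 0.592 = 18.562 g.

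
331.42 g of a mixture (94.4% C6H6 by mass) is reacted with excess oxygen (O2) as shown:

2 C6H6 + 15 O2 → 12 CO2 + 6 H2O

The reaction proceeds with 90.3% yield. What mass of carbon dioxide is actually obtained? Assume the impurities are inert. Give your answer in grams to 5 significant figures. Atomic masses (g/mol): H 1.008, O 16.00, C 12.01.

Pure C6H6 available = 331.42 g × 0.944 = 312.860 g.
M(C6H6) = 6(12.01) + 6(1.008) = 78.108 g/mol.
M(CO2) = 12.01 + 2(16.00) = 44.01 g/mol.
n(C6H6) = 312.860 g / 78.108 g/mol = 4.00549 mol.
From the equation the C6H6:CO2 mole ratio is 2:12, so n(CO2) = 4.00549 × 12/2 = 24.0329 mol.
Mass of CO2 = 24.0329 mol × 44.01 g/mol = 1057.69 g.
Actual mass collected = 1057.69 g × 0.903 = 955.093 g.

955.09 g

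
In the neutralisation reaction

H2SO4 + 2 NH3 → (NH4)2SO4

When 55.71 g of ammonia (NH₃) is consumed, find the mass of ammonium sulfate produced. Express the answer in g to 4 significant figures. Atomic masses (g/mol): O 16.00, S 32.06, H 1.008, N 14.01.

216.1 g

M(NH3) = 14.01 + 3(1.008) = 17.034 g/mol.
M((NH4)2SO4) = 2(14.01) + 8(1.008) + 32.06 + 4(16.00) = 132.144 g/mol.
n(NH3) = 55.710 g / 17.034 g/mol = 3.2705 mol.
From the equation the NH3:(NH4)2SO4 mole ratio is 2:1, so n((NH4)2SO4) = 3.2705 × 1/2 = 1.6353 mol.
Mass of (NH4)2SO4 = 1.6353 mol × 132.144 g/mol = 216.09 g.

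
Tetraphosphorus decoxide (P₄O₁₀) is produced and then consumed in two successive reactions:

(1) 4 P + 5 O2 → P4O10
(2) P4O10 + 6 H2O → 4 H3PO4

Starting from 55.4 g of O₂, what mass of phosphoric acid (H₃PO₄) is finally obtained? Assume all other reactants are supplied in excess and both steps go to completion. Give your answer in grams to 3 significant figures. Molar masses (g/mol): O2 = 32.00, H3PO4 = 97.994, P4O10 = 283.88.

136 g

n(O2) = 55.40 / 32.00 = 1.731 mol.
Step 1 gives a 5:1 ratio of O2 to P4O10, so n(P4O10) = 0.3463 mol.
In step 2 the P4O10:H3PO4 ratio is 1:4, so n(H3PO4) = 1.385 mol.
Mass of H3PO4 = 1.385 × 97.994 = 135.7 g.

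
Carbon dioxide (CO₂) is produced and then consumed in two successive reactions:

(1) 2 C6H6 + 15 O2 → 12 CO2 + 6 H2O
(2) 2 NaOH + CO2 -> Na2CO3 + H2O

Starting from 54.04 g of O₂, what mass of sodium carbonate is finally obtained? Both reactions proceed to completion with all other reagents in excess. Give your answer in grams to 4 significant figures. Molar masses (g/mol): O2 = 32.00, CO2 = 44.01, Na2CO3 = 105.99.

143.2 g

n(O2) = 54.040 / 32.00 = 1.6887 mol.
Step 1 gives a 15:12 ratio of O2 to CO2, so n(CO2) = 1.3510 mol.
In step 2 the CO2:Na2CO3 ratio is 1:1, so n(Na2CO3) = 1.3510 mol.
Mass of Na2CO3 = 1.3510 × 105.99 = 143.19 g.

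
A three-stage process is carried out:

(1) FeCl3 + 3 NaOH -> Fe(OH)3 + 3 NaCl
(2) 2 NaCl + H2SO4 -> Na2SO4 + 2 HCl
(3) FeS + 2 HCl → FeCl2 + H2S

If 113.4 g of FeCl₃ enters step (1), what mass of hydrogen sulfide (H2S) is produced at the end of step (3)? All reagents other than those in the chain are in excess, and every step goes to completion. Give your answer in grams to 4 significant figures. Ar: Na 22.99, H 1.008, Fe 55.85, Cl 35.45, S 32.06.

35.74 g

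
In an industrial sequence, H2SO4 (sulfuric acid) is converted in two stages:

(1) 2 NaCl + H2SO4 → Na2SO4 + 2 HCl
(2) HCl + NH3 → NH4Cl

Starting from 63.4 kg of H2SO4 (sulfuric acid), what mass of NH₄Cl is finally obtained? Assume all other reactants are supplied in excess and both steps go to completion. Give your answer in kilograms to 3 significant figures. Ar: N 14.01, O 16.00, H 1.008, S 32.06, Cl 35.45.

69.2 kg

M(H2SO4) = 2(1.008) + 32.06 + 4(16.00) = 98.076 g/mol.
M(NH4Cl) = 14.01 + 4(1.008) + 35.45 = 53.492 g/mol.
63.4 kg = 63400 g.
n(H2SO4) = 63400 / 98.076 = 646.4 mol.
Step 1 gives a 1:2 ratio of H2SO4 to HCl, so n(HCl) = 1293 mol.
In step 2 the HCl:NH4Cl ratio is 1:1, so n(NH4Cl) = 1293 mol.
Mass of NH4Cl = 1293 × 53.492 = 69160 g = 69.2 kg.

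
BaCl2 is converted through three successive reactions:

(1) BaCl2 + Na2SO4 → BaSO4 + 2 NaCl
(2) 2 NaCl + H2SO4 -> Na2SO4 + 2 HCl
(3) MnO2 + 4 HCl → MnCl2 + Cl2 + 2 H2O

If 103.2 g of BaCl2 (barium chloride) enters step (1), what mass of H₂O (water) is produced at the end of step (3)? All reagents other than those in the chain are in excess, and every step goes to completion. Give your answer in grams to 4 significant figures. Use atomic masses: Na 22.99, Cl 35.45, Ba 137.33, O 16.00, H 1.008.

M(BaCl2) = 137.33 + 2(35.45) = 208.23 g/mol.
M(H2O) = 2(1.008) + 16.00 = 18.016 g/mol.
n(BaCl2) = 103.2 / 208.23 = 0.49561 mol.
Reaction (1): BaCl2→NaCl ratio 1:2 ⇒ n(NaCl) = 0.99121 mol.
Reaction (2): NaCl→HCl ratio 2:2 ⇒ n(HCl) = 0.99121 mol.
Reaction (3): HCl→H2O ratio 4:2 ⇒ n(H2O) = 0.49561 mol.
Mass of H2O = 0.49561 × 18.016 = 8.9288 g.

8.929 g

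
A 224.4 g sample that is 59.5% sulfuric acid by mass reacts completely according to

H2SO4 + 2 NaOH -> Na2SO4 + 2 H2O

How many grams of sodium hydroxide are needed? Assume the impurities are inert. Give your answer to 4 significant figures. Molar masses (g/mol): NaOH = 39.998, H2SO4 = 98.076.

Mass of pure H2SO4 = 224.4 g × 0.595 = 133.52 g.
n(H2SO4) = 133.52 g / 98.076 g/mol = 1.3614 mol.
From the equation the H2SO4:NaOH mole ratio is 1:2, so n(NaOH) = 1.3614 × 2/1 = 2.7227 mol.
Mass of NaOH = 2.7227 mol × 39.998 g/mol = 108.90 g.

108.9 g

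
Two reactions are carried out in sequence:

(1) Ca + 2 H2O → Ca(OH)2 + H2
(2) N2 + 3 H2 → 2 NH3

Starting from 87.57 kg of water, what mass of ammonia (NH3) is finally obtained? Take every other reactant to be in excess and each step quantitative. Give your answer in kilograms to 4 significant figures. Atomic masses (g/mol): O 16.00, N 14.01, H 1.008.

27.60 kg

M(H2O) = 2(1.008) + 16.00 = 18.016 g/mol.
M(NH3) = 14.01 + 3(1.008) = 17.034 g/mol.
87.57 kg = 87570 g.
n(H2O) = 87570 / 18.016 = 4860.7 mol.
Step 1 gives a 2:1 ratio of H2O to H2, so n(H2) = 2430.3 mol.
In step 2 the H2:NH3 ratio is 3:2, so n(NH3) = 1620.2 mol.
Mass of NH3 = 1620.2 × 17.034 = 27599 g = 27.60 kg.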